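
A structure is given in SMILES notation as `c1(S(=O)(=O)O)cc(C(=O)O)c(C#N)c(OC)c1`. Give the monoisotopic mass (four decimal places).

256.9994

Atom tally by fragment:
  benzene ring core → C:6 H:6
  (− 4 ring H displaced by substituents)
  + SO3H → S:1 O:3 H:1
  + COOH → C:1 H:1 O:2
  + CN → C:1 N:1
  + OCH3 → C:1 H:3 O:1
Element totals:
  C: 9
  H: 7
  N: 1
  O: 6
  S: 1
Molecular formula: C9H7NO6S.
  M = 9(12.0) + 7(1.007825) + 14.003074 + 6(15.994915) + 31.972071
    = 108.000000 + 7.054775 + 14.003074 + 95.969490 + 31.972071 = 256.999410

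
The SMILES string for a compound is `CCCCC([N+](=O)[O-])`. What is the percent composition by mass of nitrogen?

11.96%

Atom tally by fragment:
  CH3 → C:1 H:3
  CH2 → C:1 H:2
  CH2 → C:1 H:2
  CH2 → C:1 H:2
  CH2NO2 → C:1 H:2 N:1 O:2
Element totals:
  C: 5
  H: 11
  N: 1
  O: 2
Molecular formula: C5H11NO2.
Molar mass = 117.148 g/mol.
Mass from N: 1 × 14.007 = 14.007 g/mol.
%N = 14.007 / 117.148 × 100 = 11.96%.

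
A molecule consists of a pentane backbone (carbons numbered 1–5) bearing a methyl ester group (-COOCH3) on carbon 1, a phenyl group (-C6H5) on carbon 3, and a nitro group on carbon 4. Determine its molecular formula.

C13H17NO4

Atom tally by fragment:
  CH3OOCCH2 → C:3 H:5 O:2
  CH2 → C:1 H:2
  CH(C6H5) → C:7 H:6
  CH(NO2) → C:1 H:1 N:1 O:2
  CH3 → C:1 H:3
Element totals:
  C: 13
  H: 17
  N: 1
  O: 4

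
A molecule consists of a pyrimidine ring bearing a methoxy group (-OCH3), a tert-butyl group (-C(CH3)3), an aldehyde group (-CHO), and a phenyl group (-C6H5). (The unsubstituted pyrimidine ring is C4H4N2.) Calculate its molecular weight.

270.33 g/mol

Atom tally by fragment:
  pyrimidine ring core → C:4 H:4 N:2
  (− 4 ring H displaced by substituents)
  + OCH3 → C:1 H:3 O:1
  + C(CH3)3 → C:4 H:9
  + CHO → C:1 H:1 O:1
  + C6H5 → C:6 H:5
Element totals:
  C: 16
  H: 18
  N: 2
  O: 2
Molecular formula: C16H18N2O2.
  M = 16(12.011) + 18(1.008) + 2(14.007) + 2(15.999)
    = 192.176 + 18.144 + 28.014 + 31.998 = 270.332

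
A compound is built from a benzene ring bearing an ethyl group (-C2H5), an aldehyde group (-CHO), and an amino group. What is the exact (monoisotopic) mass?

Atom tally by fragment:
  benzene ring core → C:6 H:6
  (− 3 ring H displaced by substituents)
  + C2H5 → C:2 H:5
  + CHO → C:1 H:1 O:1
  + NH2 → N:1 H:2
Element totals:
  C: 9
  H: 11
  N: 1
  O: 1
Molecular formula: C9H11NO.
  M = 9(12.0) + 11(1.007825) + 14.003074 + 15.994915
    = 108.000000 + 11.086075 + 14.003074 + 15.994915 = 149.084064

149.0841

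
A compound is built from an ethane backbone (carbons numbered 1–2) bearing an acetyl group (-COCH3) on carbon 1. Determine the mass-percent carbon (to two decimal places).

Atom tally by fragment:
  CH3COCH2 → C:3 H:5 O:1
  CH3 → C:1 H:3
Element totals:
  C: 4
  H: 8
  O: 1
Molecular formula: C4H8O.
Molar mass = 72.107 g/mol.
Mass from C: 4 × 12.011 = 48.044 g/mol.
%C = 48.044 / 72.107 × 100 = 66.63%.

66.63%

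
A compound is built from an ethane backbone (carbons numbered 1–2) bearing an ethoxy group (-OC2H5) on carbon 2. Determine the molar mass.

74.12 g/mol

Atom tally by fragment:
  CH3 → C:1 H:3
  CH2OC2H5 → C:3 H:7 O:1
Element totals:
  C: 4
  H: 10
  O: 1
Molecular formula: C4H10O.
  M = 4(12.011) + 10(1.008) + 15.999
    = 48.044 + 10.080 + 15.999 = 74.123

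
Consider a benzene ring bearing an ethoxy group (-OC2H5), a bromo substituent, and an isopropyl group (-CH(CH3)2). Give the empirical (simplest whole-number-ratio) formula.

C11H15BrO

Atom tally by fragment:
  benzene ring core → C:6 H:6
  (− 3 ring H displaced by substituents)
  + OC2H5 → C:2 H:5 O:1
  + Br → Br:1
  + CH(CH3)2 → C:3 H:7
Element totals:
  C: 11
  H: 15
  Br: 1
  O: 1
Molecular formula: C11H15BrO.
gcd of subscripts (1, 11, 15, 1) = 1, so the empirical formula equals the molecular formula.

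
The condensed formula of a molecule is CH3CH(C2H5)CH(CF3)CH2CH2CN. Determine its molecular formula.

Atom tally by fragment:
  CH3 → C:1 H:3
  CH(C2H5) → C:3 H:6
  CH(CF3) → C:2 H:1 F:3
  CH2 → C:1 H:2
  CH2CN → C:2 H:2 N:1
Element totals:
  C: 9
  H: 14
  F: 3
  N: 1

C9H14F3N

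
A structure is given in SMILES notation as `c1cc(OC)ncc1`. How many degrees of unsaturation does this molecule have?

4

Atom tally by fragment:
  pyridine ring core → C:5 H:5 N:1
  (− 1 ring H displaced by substituents)
  + OCH3 → C:1 H:3 O:1
Element totals:
  C: 6
  H: 7
  N: 1
  O: 1
Molecular formula: C6H7NO.
DoU = (2C + 2 + N − H − X) / 2 = (2·6 + 2 + 1 − 7 − 0) / 2 = 4.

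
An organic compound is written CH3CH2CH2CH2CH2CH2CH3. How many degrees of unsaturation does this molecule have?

0

Element totals:
  C: 7
  H: 16
Molecular formula: C7H16.
DoU = (2C + 2 + N − H − X) / 2 = (2·7 + 2 + 0 − 16 − 0) / 2 = 0.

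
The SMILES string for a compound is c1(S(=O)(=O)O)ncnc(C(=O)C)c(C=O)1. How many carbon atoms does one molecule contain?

Atom tally by fragment:
  pyrimidine ring core → C:4 H:4 N:2
  (− 3 ring H displaced by substituents)
  + SO3H → S:1 O:3 H:1
  + COCH3 → C:2 H:3 O:1
  + CHO → C:1 H:1 O:1
Element totals:
  C: 7
  H: 6
  N: 2
  O: 5
  S: 1

7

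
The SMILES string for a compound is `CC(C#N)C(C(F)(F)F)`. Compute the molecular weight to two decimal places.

137.10 g/mol

Atom tally by fragment:
  CH3 → C:1 H:3
  CH(CN) → C:2 H:1 N:1
  CH2CF3 → C:2 H:2 F:3
Element totals:
  C: 5
  H: 6
  F: 3
  N: 1
Molecular formula: C5H6F3N.
  M = 5(12.011) + 6(1.008) + 3(18.998) + 14.007
    = 60.055 + 6.048 + 56.994 + 14.007 = 137.104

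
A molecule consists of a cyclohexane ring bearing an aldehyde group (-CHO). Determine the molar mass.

Atom tally by fragment:
  cyclohexane ring core → C:6 H:12
  (− 1 ring H displaced by substituents)
  + CHO → C:1 H:1 O:1
Element totals:
  C: 7
  H: 12
  O: 1
Molecular formula: C7H12O.
  M = 7(12.011) + 12(1.008) + 15.999
    = 84.077 + 12.096 + 15.999 = 112.172

112.17 g/mol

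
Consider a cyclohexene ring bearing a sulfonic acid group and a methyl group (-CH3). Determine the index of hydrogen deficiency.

Atom tally by fragment:
  cyclohexene ring core → C:6 H:10
  (− 2 ring H displaced by substituents)
  + SO3H → S:1 O:3 H:1
  + CH3 → C:1 H:3
Element totals:
  C: 7
  H: 12
  O: 3
  S: 1
Molecular formula: C7H12O3S.
DoU = (2C + 2 + N − H − X) / 2 = (2·7 + 2 + 0 − 12 − 0) / 2 = 2.

2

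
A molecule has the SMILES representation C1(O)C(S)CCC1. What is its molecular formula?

Atom tally by fragment:
  cyclopentane ring core → C:5 H:10
  (− 2 ring H displaced by substituents)
  + OH → O:1 H:1
  + SH → S:1 H:1
Element totals:
  C: 5
  H: 10
  O: 1
  S: 1

C5H10OS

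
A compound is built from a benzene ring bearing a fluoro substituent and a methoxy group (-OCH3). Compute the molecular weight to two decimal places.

126.13 g/mol

Atom tally by fragment:
  benzene ring core → C:6 H:6
  (− 2 ring H displaced by substituents)
  + F → F:1
  + OCH3 → C:1 H:3 O:1
Element totals:
  C: 7
  H: 7
  F: 1
  O: 1
Molecular formula: C7H7FO.
  M = 7(12.011) + 7(1.008) + 18.998 + 15.999
    = 84.077 + 7.056 + 18.998 + 15.999 = 126.130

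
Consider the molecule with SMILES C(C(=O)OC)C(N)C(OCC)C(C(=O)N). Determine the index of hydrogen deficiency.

2

Atom tally by fragment:
  CH3OOCCH2 → C:3 H:5 O:2
  CH(NH2) → C:1 H:3 N:1
  CH(OC2H5) → C:3 H:6 O:1
  CH2CONH2 → C:2 H:4 O:1 N:1
Element totals:
  C: 9
  H: 18
  N: 2
  O: 4
Molecular formula: C9H18N2O4.
DoU = (2C + 2 + N − H − X) / 2 = (2·9 + 2 + 2 − 18 − 0) / 2 = 2.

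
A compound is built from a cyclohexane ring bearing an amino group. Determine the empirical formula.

C6H13N

Atom tally by fragment:
  cyclohexane ring core → C:6 H:12
  (− 1 ring H displaced by substituents)
  + NH2 → N:1 H:2
Element totals:
  C: 6
  H: 13
  N: 1
Molecular formula: C6H13N.
gcd of subscripts (6, 13, 1) = 1, so the empirical formula equals the molecular formula.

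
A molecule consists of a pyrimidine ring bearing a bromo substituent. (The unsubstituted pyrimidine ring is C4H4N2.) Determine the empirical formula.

C4H3BrN2

Atom tally by fragment:
  pyrimidine ring core → C:4 H:4 N:2
  (− 1 ring H displaced by substituents)
  + Br → Br:1
Element totals:
  C: 4
  H: 3
  Br: 1
  N: 2
Molecular formula: C4H3BrN2.
gcd of subscripts (1, 4, 3, 2) = 1, so the empirical formula equals the molecular formula.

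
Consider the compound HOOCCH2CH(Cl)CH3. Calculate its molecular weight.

122.55 g/mol

Element totals:
  C: 4
  H: 7
  Cl: 1
  O: 2
Molecular formula: C4H7ClO2.
  M = 4(12.011) + 7(1.008) + 35.45 + 2(15.999)
    = 48.044 + 7.056 + 35.450 + 31.998 = 122.548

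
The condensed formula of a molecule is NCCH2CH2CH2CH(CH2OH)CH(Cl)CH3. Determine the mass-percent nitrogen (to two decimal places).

Element totals:
  C: 8
  H: 14
  Cl: 1
  N: 1
  O: 1
Molecular formula: C8H14ClNO.
Molar mass = 175.656 g/mol.
Mass from N: 1 × 14.007 = 14.007 g/mol.
%N = 14.007 / 175.656 × 100 = 7.97%.

7.97%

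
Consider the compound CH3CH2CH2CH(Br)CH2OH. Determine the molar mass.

Atom tally by fragment:
  CH3 → C:1 H:3
  CH2 → C:1 H:2
  CH2 → C:1 H:2
  CH(Br) → C:1 H:1 Br:1
  CH2OH → C:1 H:3 O:1
Element totals:
  C: 5
  H: 11
  Br: 1
  O: 1
Molecular formula: C5H11BrO.
  M = 5(12.011) + 11(1.008) + 79.904 + 15.999
    = 60.055 + 11.088 + 79.904 + 15.999 = 167.046

167.05 g/mol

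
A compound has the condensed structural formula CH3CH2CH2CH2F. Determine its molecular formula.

Atom tally by fragment:
  CH3 → C:1 H:3
  CH2 → C:1 H:2
  CH2 → C:1 H:2
  CH2F → C:1 H:2 F:1
Element totals:
  C: 4
  H: 9
  F: 1

C4H9F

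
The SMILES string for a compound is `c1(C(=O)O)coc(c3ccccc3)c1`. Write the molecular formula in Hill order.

Atom tally by fragment:
  furan ring core → C:4 H:4 O:1
  (− 2 ring H displaced by substituents)
  + COOH → C:1 H:1 O:2
  + C6H5 → C:6 H:5
Element totals:
  C: 11
  H: 8
  O: 3

C11H8O3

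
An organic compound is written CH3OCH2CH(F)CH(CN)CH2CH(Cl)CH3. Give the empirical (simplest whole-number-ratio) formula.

C8H13ClFNO

Element totals:
  C: 8
  H: 13
  Cl: 1
  F: 1
  N: 1
  O: 1
Molecular formula: C8H13ClFNO.
gcd of subscripts (8, 1, 1, 13, 1, 1) = 1, so the empirical formula equals the molecular formula.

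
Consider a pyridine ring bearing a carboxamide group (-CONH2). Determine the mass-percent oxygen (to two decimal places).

Atom tally by fragment:
  pyridine ring core → C:5 H:5 N:1
  (− 1 ring H displaced by substituents)
  + CONH2 → C:1 H:2 O:1 N:1
Element totals:
  C: 6
  H: 6
  N: 2
  O: 1
Molecular formula: C6H6N2O.
Molar mass = 122.127 g/mol.
Mass from O: 1 × 15.999 = 15.999 g/mol.
%O = 15.999 / 122.127 × 100 = 13.10%.

13.10%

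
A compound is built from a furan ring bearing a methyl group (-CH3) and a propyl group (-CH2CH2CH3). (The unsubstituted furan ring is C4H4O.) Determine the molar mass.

Atom tally by fragment:
  furan ring core → C:4 H:4 O:1
  (− 2 ring H displaced by substituents)
  + CH3 → C:1 H:3
  + CH2CH2CH3 → C:3 H:7
Element totals:
  C: 8
  H: 12
  O: 1
Molecular formula: C8H12O.
  M = 8(12.011) + 12(1.008) + 15.999
    = 96.088 + 12.096 + 15.999 = 124.183

124.18 g/mol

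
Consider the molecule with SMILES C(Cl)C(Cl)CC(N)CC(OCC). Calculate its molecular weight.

Atom tally by fragment:
  ClCH2 → C:1 H:2 Cl:1
  CH(Cl) → C:1 H:1 Cl:1
  CH2 → C:1 H:2
  CH(NH2) → C:1 H:3 N:1
  CH2 → C:1 H:2
  CH2OC2H5 → C:3 H:7 O:1
Element totals:
  C: 8
  H: 17
  Cl: 2
  N: 1
  O: 1
Molecular formula: C8H17Cl2NO.
  M = 8(12.011) + 17(1.008) + 2(35.45) + 14.007 + 15.999
    = 96.088 + 17.136 + 70.900 + 14.007 + 15.999 = 214.130

214.13 g/mol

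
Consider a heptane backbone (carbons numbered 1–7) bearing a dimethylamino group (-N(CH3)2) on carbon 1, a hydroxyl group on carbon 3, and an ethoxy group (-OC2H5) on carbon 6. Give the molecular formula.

C11H25NO2

Atom tally by fragment:
  (CH3)2NCH2 → C:3 H:8 N:1
  CH2 → C:1 H:2
  CH(OH) → C:1 H:2 O:1
  CH2 → C:1 H:2
  CH2 → C:1 H:2
  CH(OC2H5) → C:3 H:6 O:1
  CH3 → C:1 H:3
Element totals:
  C: 11
  H: 25
  N: 1
  O: 2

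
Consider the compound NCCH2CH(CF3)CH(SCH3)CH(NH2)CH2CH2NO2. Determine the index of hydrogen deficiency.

Element totals:
  C: 9
  H: 14
  F: 3
  N: 3
  O: 2
  S: 1
Molecular formula: C9H14F3N3O2S.
DoU = (2C + 2 + N − H − X) / 2 = (2·9 + 2 + 3 − 14 − 3) / 2 = 3.

3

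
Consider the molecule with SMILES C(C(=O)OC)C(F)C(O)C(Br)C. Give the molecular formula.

Atom tally by fragment:
  CH3OOCCH2 → C:3 H:5 O:2
  CH(F) → C:1 H:1 F:1
  CH(OH) → C:1 H:2 O:1
  CH(Br) → C:1 H:1 Br:1
  CH3 → C:1 H:3
Element totals:
  C: 7
  H: 12
  Br: 1
  F: 1
  O: 3

C7H12BrFO3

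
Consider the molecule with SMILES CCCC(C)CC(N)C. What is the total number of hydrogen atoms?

19

Atom tally by fragment:
  CH3 → C:1 H:3
  CH2 → C:1 H:2
  CH2 → C:1 H:2
  CH(CH3) → C:2 H:4
  CH2 → C:1 H:2
  CH(NH2) → C:1 H:3 N:1
  CH3 → C:1 H:3
Element totals:
  C: 8
  H: 19
  N: 1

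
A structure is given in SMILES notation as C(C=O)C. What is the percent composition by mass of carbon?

62.04%

Atom tally by fragment:
  OHCCH2 → C:2 H:3 O:1
  CH3 → C:1 H:3
Element totals:
  C: 3
  H: 6
  O: 1
Molecular formula: C3H6O.
Molar mass = 58.080 g/mol.
Mass from C: 3 × 12.011 = 36.033 g/mol.
%C = 36.033 / 58.080 × 100 = 62.04%.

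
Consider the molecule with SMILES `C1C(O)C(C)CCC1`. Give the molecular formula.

Atom tally by fragment:
  cyclohexane ring core → C:6 H:12
  (− 2 ring H displaced by substituents)
  + OH → O:1 H:1
  + CH3 → C:1 H:3
Element totals:
  C: 7
  H: 14
  O: 1

C7H14O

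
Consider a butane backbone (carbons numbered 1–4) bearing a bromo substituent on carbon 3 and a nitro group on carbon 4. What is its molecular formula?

Atom tally by fragment:
  CH3 → C:1 H:3
  CH2 → C:1 H:2
  CH(Br) → C:1 H:1 Br:1
  CH2NO2 → C:1 H:2 N:1 O:2
Element totals:
  C: 4
  H: 8
  Br: 1
  N: 1
  O: 2

C4H8BrNO2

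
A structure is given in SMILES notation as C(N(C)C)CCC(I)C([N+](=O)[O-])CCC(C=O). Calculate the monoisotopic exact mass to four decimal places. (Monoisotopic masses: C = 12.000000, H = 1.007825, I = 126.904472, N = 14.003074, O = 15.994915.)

Atom tally by fragment:
  (CH3)2NCH2 → C:3 H:8 N:1
  CH2 → C:1 H:2
  CH2 → C:1 H:2
  CH(I) → C:1 H:1 I:1
  CH(NO2) → C:1 H:1 N:1 O:2
  CH2 → C:1 H:2
  CH2 → C:1 H:2
  CH2CHO → C:2 H:3 O:1
Element totals:
  C: 11
  H: 21
  I: 1
  N: 2
  O: 3
Molecular formula: C11H21IN2O3.
  M = 11(12.0) + 21(1.007825) + 126.904472 + 2(14.003074) + 3(15.994915)
    = 132.000000 + 21.164325 + 126.904472 + 28.006148 + 47.984745 = 356.059690

356.0597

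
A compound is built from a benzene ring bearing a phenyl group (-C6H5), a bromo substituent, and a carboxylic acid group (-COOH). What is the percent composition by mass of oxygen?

Atom tally by fragment:
  benzene ring core → C:6 H:6
  (− 3 ring H displaced by substituents)
  + C6H5 → C:6 H:5
  + Br → Br:1
  + COOH → C:1 H:1 O:2
Element totals:
  C: 13
  H: 9
  Br: 1
  O: 2
Molecular formula: C13H9BrO2.
Molar mass = 277.117 g/mol.
Mass from O: 2 × 15.999 = 31.998 g/mol.
%O = 31.998 / 277.117 × 100 = 11.55%.

11.55%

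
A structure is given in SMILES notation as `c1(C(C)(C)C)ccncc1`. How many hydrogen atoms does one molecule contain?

Atom tally by fragment:
  pyridine ring core → C:5 H:5 N:1
  (− 1 ring H displaced by substituents)
  + C(CH3)3 → C:4 H:9
Element totals:
  C: 9
  H: 13
  N: 1

13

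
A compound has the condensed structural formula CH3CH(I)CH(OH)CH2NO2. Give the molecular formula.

C4H8INO3

Atom tally by fragment:
  CH3 → C:1 H:3
  CH(I) → C:1 H:1 I:1
  CH(OH) → C:1 H:2 O:1
  CH2NO2 → C:1 H:2 N:1 O:2
Element totals:
  C: 4
  H: 8
  I: 1
  N: 1
  O: 3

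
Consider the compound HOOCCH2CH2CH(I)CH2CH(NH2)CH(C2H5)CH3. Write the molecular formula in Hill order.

C10H20INO2

Atom tally by fragment:
  HOOCCH2 → C:2 H:3 O:2
  CH2 → C:1 H:2
  CH(I) → C:1 H:1 I:1
  CH2 → C:1 H:2
  CH(NH2) → C:1 H:3 N:1
  CH(C2H5) → C:3 H:6
  CH3 → C:1 H:3
Element totals:
  C: 10
  H: 20
  I: 1
  N: 1
  O: 2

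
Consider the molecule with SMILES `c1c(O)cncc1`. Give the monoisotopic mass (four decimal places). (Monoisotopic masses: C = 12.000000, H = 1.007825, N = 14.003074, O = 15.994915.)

Atom tally by fragment:
  pyridine ring core → C:5 H:5 N:1
  (− 1 ring H displaced by substituents)
  + OH → O:1 H:1
Element totals:
  C: 5
  H: 5
  N: 1
  O: 1
Molecular formula: C5H5NO.
  M = 5(12.0) + 5(1.007825) + 14.003074 + 15.994915
    = 60.000000 + 5.039125 + 14.003074 + 15.994915 = 95.037114

95.0371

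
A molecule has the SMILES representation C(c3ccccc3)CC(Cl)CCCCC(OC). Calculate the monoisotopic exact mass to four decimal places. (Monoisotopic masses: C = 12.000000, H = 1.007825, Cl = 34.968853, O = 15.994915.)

Atom tally by fragment:
  C6H5CH2 → C:7 H:7
  CH2 → C:1 H:2
  CH(Cl) → C:1 H:1 Cl:1
  CH2 → C:1 H:2
  CH2 → C:1 H:2
  CH2 → C:1 H:2
  CH2 → C:1 H:2
  CH2OCH3 → C:2 H:5 O:1
Element totals:
  C: 15
  H: 23
  Cl: 1
  O: 1
Molecular formula: C15H23ClO.
  M = 15(12.0) + 23(1.007825) + 34.968853 + 15.994915
    = 180.000000 + 23.179975 + 34.968853 + 15.994915 = 254.143743

254.1437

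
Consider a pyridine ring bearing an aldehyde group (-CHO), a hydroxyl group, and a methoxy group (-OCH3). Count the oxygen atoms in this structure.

Atom tally by fragment:
  pyridine ring core → C:5 H:5 N:1
  (− 3 ring H displaced by substituents)
  + CHO → C:1 H:1 O:1
  + OH → O:1 H:1
  + OCH3 → C:1 H:3 O:1
Element totals:
  C: 7
  H: 7
  N: 1
  O: 3

3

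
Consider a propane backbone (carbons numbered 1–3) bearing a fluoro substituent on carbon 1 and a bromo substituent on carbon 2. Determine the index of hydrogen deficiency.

0

Atom tally by fragment:
  FCH2 → C:1 H:2 F:1
  CH(Br) → C:1 H:1 Br:1
  CH3 → C:1 H:3
Element totals:
  C: 3
  H: 6
  Br: 1
  F: 1
Molecular formula: C3H6BrF.
DoU = (2C + 2 + N − H − X) / 2 = (2·3 + 2 + 0 − 6 − 2) / 2 = 0.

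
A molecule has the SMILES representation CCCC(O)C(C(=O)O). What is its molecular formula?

Atom tally by fragment:
  CH3 → C:1 H:3
  CH2 → C:1 H:2
  CH2 → C:1 H:2
  CH(OH) → C:1 H:2 O:1
  CH2COOH → C:2 H:3 O:2
Element totals:
  C: 6
  H: 12
  O: 3

C6H12O3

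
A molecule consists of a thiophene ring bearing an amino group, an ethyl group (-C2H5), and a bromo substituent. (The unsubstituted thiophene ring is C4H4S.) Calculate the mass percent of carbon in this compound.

Atom tally by fragment:
  thiophene ring core → C:4 H:4 S:1
  (− 3 ring H displaced by substituents)
  + NH2 → N:1 H:2
  + C2H5 → C:2 H:5
  + Br → Br:1
Element totals:
  C: 6
  H: 8
  Br: 1
  N: 1
  S: 1
Molecular formula: C6H8BrNS.
Molar mass = 206.101 g/mol.
Mass from C: 6 × 12.011 = 72.066 g/mol.
%C = 72.066 / 206.101 × 100 = 34.97%.

34.97%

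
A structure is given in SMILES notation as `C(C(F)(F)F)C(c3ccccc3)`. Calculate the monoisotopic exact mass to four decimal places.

174.0656

Atom tally by fragment:
  F3CCH2 → C:2 H:2 F:3
  CH2C6H5 → C:7 H:7
Element totals:
  C: 9
  H: 9
  F: 3
Molecular formula: C9H9F3.
  M = 9(12.0) + 9(1.007825) + 3(18.998403)
    = 108.000000 + 9.070425 + 56.995209 = 174.065634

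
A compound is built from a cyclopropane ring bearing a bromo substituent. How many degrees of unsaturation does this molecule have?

Atom tally by fragment:
  cyclopropane ring core → C:3 H:6
  (− 1 ring H displaced by substituents)
  + Br → Br:1
Element totals:
  C: 3
  H: 5
  Br: 1
Molecular formula: C3H5Br.
DoU = (2C + 2 + N − H − X) / 2 = (2·3 + 2 + 0 − 5 − 1) / 2 = 1.

1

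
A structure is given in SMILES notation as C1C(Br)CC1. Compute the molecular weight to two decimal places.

Atom tally by fragment:
  cyclobutane ring core → C:4 H:8
  (− 1 ring H displaced by substituents)
  + Br → Br:1
Element totals:
  C: 4
  H: 7
  Br: 1
Molecular formula: C4H7Br.
  M = 4(12.011) + 7(1.008) + 79.904
    = 48.044 + 7.056 + 79.904 = 135.004

135.00 g/mol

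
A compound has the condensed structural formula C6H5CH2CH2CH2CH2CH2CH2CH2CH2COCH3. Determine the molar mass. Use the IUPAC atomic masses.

Atom tally by fragment:
  C6H5CH2 → C:7 H:7
  CH2 → C:1 H:2
  CH2 → C:1 H:2
  CH2 → C:1 H:2
  CH2 → C:1 H:2
  CH2 → C:1 H:2
  CH2 → C:1 H:2
  CH2COCH3 → C:3 H:5 O:1
Element totals:
  C: 16
  H: 24
  O: 1
Molecular formula: C16H24O.
  M = 16(12.011) + 24(1.008) + 15.999
    = 192.176 + 24.192 + 15.999 = 232.367

232.37 g/mol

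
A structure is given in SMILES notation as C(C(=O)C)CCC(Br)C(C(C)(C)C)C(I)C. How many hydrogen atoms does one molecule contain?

24

Atom tally by fragment:
  CH3COCH2 → C:3 H:5 O:1
  CH2 → C:1 H:2
  CH2 → C:1 H:2
  CH(Br) → C:1 H:1 Br:1
  CH(C(CH3)3) → C:5 H:10
  CH(I) → C:1 H:1 I:1
  CH3 → C:1 H:3
Element totals:
  C: 13
  H: 24
  Br: 1
  I: 1
  O: 1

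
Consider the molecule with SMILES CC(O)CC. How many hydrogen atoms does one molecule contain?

Atom tally by fragment:
  CH3 → C:1 H:3
  CH(OH) → C:1 H:2 O:1
  CH2 → C:1 H:2
  CH3 → C:1 H:3
Element totals:
  C: 4
  H: 10
  O: 1

10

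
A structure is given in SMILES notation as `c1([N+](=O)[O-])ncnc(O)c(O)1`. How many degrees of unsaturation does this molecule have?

5

Atom tally by fragment:
  pyrimidine ring core → C:4 H:4 N:2
  (− 3 ring H displaced by substituents)
  + NO2 → N:1 O:2
  + OH → O:1 H:1
  + OH → O:1 H:1
Element totals:
  C: 4
  H: 3
  N: 3
  O: 4
Molecular formula: C4H3N3O4.
DoU = (2C + 2 + N − H − X) / 2 = (2·4 + 2 + 3 − 3 − 0) / 2 = 5.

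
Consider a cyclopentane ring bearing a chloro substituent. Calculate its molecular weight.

Atom tally by fragment:
  cyclopentane ring core → C:5 H:10
  (− 1 ring H displaced by substituents)
  + Cl → Cl:1
Element totals:
  C: 5
  H: 9
  Cl: 1
Molecular formula: C5H9Cl.
  M = 5(12.011) + 9(1.008) + 35.45
    = 60.055 + 9.072 + 35.450 = 104.577

104.58 g/mol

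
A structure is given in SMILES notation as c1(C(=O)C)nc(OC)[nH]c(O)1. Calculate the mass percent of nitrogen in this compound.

Atom tally by fragment:
  imidazole ring core → C:3 H:4 N:2
  (− 3 ring H displaced by substituents)
  + COCH3 → C:2 H:3 O:1
  + OCH3 → C:1 H:3 O:1
  + OH → O:1 H:1
Element totals:
  C: 6
  H: 8
  N: 2
  O: 3
Molecular formula: C6H8N2O3.
Molar mass = 156.141 g/mol.
Mass from N: 2 × 14.007 = 28.014 g/mol.
%N = 28.014 / 156.141 × 100 = 17.94%.

17.94%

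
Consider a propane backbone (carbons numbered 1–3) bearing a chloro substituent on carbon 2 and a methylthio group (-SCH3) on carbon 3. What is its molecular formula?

C4H9ClS

Atom tally by fragment:
  CH3 → C:1 H:3
  CH(Cl) → C:1 H:1 Cl:1
  CH2SCH3 → C:2 H:5 S:1
Element totals:
  C: 4
  H: 9
  Cl: 1
  S: 1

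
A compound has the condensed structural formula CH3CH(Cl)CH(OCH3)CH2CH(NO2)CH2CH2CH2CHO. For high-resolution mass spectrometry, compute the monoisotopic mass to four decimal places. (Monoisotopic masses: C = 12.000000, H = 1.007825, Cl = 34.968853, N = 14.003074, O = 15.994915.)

Atom tally by fragment:
  CH3 → C:1 H:3
  CH(Cl) → C:1 H:1 Cl:1
  CH(OCH3) → C:2 H:4 O:1
  CH2 → C:1 H:2
  CH(NO2) → C:1 H:1 N:1 O:2
  CH2 → C:1 H:2
  CH2 → C:1 H:2
  CH2CHO → C:2 H:3 O:1
Element totals:
  C: 10
  H: 18
  Cl: 1
  N: 1
  O: 4
Molecular formula: C10H18ClNO4.
  M = 10(12.0) + 18(1.007825) + 34.968853 + 14.003074 + 4(15.994915)
    = 120.000000 + 18.140850 + 34.968853 + 14.003074 + 63.979660 = 251.092437

251.0924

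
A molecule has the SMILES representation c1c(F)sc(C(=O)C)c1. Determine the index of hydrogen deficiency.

4

Atom tally by fragment:
  thiophene ring core → C:4 H:4 S:1
  (− 2 ring H displaced by substituents)
  + F → F:1
  + COCH3 → C:2 H:3 O:1
Element totals:
  C: 6
  H: 5
  F: 1
  O: 1
  S: 1
Molecular formula: C6H5FOS.
DoU = (2C + 2 + N − H − X) / 2 = (2·6 + 2 + 0 − 5 − 1) / 2 = 4.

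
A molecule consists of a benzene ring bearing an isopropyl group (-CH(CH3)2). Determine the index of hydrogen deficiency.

Atom tally by fragment:
  benzene ring core → C:6 H:6
  (− 1 ring H displaced by substituents)
  + CH(CH3)2 → C:3 H:7
Element totals:
  C: 9
  H: 12
Molecular formula: C9H12.
DoU = (2C + 2 + N − H − X) / 2 = (2·9 + 2 + 0 − 12 − 0) / 2 = 4.

4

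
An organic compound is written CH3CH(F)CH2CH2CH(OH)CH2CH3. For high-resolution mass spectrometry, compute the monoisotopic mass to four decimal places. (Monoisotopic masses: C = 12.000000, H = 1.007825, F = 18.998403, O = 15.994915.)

Atom tally by fragment:
  CH3 → C:1 H:3
  CH(F) → C:1 H:1 F:1
  CH2 → C:1 H:2
  CH2 → C:1 H:2
  CH(OH) → C:1 H:2 O:1
  CH2 → C:1 H:2
  CH3 → C:1 H:3
Element totals:
  C: 7
  H: 15
  F: 1
  O: 1
Molecular formula: C7H15FO.
  M = 7(12.0) + 15(1.007825) + 18.998403 + 15.994915
    = 84.000000 + 15.117375 + 18.998403 + 15.994915 = 134.110693

134.1107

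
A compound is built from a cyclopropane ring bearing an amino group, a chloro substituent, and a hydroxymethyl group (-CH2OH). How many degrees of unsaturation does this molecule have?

Atom tally by fragment:
  cyclopropane ring core → C:3 H:6
  (− 3 ring H displaced by substituents)
  + NH2 → N:1 H:2
  + Cl → Cl:1
  + CH2OH → C:1 H:3 O:1
Element totals:
  C: 4
  H: 8
  Cl: 1
  N: 1
  O: 1
Molecular formula: C4H8ClNO.
DoU = (2C + 2 + N − H − X) / 2 = (2·4 + 2 + 1 − 8 − 1) / 2 = 1.

1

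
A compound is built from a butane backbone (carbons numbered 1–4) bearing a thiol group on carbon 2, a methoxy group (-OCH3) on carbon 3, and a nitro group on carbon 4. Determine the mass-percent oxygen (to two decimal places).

Atom tally by fragment:
  CH3 → C:1 H:3
  CH(SH) → C:1 H:2 S:1
  CH(OCH3) → C:2 H:4 O:1
  CH2NO2 → C:1 H:2 N:1 O:2
Element totals:
  C: 5
  H: 11
  N: 1
  O: 3
  S: 1
Molecular formula: C5H11NO3S.
Molar mass = 165.207 g/mol.
Mass from O: 3 × 15.999 = 47.997 g/mol.
%O = 47.997 / 165.207 × 100 = 29.05%.

29.05%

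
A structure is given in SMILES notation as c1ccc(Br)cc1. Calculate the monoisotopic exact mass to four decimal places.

Atom tally by fragment:
  benzene ring core → C:6 H:6
  (− 1 ring H displaced by substituents)
  + Br → Br:1
Element totals:
  C: 6
  H: 5
  Br: 1
Molecular formula: C6H5Br.
  M = 6(12.0) + 5(1.007825) + 78.918338
    = 72.000000 + 5.039125 + 78.918338 = 155.957463

155.9575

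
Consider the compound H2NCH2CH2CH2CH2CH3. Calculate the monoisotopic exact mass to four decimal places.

Element totals:
  C: 5
  H: 13
  N: 1
Molecular formula: C5H13N.
  M = 5(12.0) + 13(1.007825) + 14.003074
    = 60.000000 + 13.101725 + 14.003074 = 87.104799

87.1048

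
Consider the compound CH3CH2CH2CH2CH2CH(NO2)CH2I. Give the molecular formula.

C7H14INO2

Element totals:
  C: 7
  H: 14
  I: 1
  N: 1
  O: 2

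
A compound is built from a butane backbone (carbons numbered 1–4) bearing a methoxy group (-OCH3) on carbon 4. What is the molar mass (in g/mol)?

88.15 g/mol

Atom tally by fragment:
  CH3 → C:1 H:3
  CH2 → C:1 H:2
  CH2 → C:1 H:2
  CH2OCH3 → C:2 H:5 O:1
Element totals:
  C: 5
  H: 12
  O: 1
Molecular formula: C5H12O.
  M = 5(12.011) + 12(1.008) + 15.999
    = 60.055 + 12.096 + 15.999 = 88.150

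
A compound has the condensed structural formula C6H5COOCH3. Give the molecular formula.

Element totals:
  C: 8
  H: 8
  O: 2

C8H8O2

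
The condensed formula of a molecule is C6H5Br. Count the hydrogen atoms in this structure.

Atom tally by fragment:
  benzene ring core → C:6 H:6
  (− 1 ring H displaced by substituents)
  + Br → Br:1
Element totals:
  C: 6
  H: 5
  Br: 1

5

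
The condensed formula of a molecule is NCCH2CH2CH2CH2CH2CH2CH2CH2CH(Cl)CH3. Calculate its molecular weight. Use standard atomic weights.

201.74 g/mol

Atom tally by fragment:
  NCCH2 → C:2 H:2 N:1
  CH2 → C:1 H:2
  CH2 → C:1 H:2
  CH2 → C:1 H:2
  CH2 → C:1 H:2
  CH2 → C:1 H:2
  CH2 → C:1 H:2
  CH2 → C:1 H:2
  CH(Cl) → C:1 H:1 Cl:1
  CH3 → C:1 H:3
Element totals:
  C: 11
  H: 20
  Cl: 1
  N: 1
Molecular formula: C11H20ClN.
  M = 11(12.011) + 20(1.008) + 35.45 + 14.007
    = 132.121 + 20.160 + 35.450 + 14.007 = 201.738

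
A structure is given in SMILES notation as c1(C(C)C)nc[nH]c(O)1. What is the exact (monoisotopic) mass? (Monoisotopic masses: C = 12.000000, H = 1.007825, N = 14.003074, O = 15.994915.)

126.0793

Atom tally by fragment:
  imidazole ring core → C:3 H:4 N:2
  (− 2 ring H displaced by substituents)
  + CH(CH3)2 → C:3 H:7
  + OH → O:1 H:1
Element totals:
  C: 6
  H: 10
  N: 2
  O: 1
Molecular formula: C6H10N2O.
  M = 6(12.0) + 10(1.007825) + 2(14.003074) + 15.994915
    = 72.000000 + 10.078250 + 28.006148 + 15.994915 = 126.079313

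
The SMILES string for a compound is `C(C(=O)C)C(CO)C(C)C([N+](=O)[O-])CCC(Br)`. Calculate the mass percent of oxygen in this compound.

20.63%

Atom tally by fragment:
  CH3COCH2 → C:3 H:5 O:1
  CH(CH2OH) → C:2 H:4 O:1
  CH(CH3) → C:2 H:4
  CH(NO2) → C:1 H:1 N:1 O:2
  CH2 → C:1 H:2
  CH2 → C:1 H:2
  CH2Br → C:1 H:2 Br:1
Element totals:
  C: 11
  H: 20
  Br: 1
  N: 1
  O: 4
Molecular formula: C11H20BrNO4.
Molar mass = 310.188 g/mol.
Mass from O: 4 × 15.999 = 63.996 g/mol.
%O = 63.996 / 310.188 × 100 = 20.63%.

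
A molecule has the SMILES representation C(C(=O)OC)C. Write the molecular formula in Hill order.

Atom tally by fragment:
  CH3OOCCH2 → C:3 H:5 O:2
  CH3 → C:1 H:3
Element totals:
  C: 4
  H: 8
  O: 2

C4H8O2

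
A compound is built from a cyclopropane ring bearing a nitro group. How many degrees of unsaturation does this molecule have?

Atom tally by fragment:
  cyclopropane ring core → C:3 H:6
  (− 1 ring H displaced by substituents)
  + NO2 → N:1 O:2
Element totals:
  C: 3
  H: 5
  N: 1
  O: 2
Molecular formula: C3H5NO2.
DoU = (2C + 2 + N − H − X) / 2 = (2·3 + 2 + 1 − 5 − 0) / 2 = 2.

2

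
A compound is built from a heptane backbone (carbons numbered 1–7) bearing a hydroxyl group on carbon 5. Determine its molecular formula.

C7H16O

Atom tally by fragment:
  CH3 → C:1 H:3
  CH2 → C:1 H:2
  CH2 → C:1 H:2
  CH2 → C:1 H:2
  CH(OH) → C:1 H:2 O:1
  CH2 → C:1 H:2
  CH3 → C:1 H:3
Element totals:
  C: 7
  H: 16
  O: 1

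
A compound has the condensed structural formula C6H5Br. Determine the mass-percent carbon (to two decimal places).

45.90%

Atom tally by fragment:
  benzene ring core → C:6 H:6
  (− 1 ring H displaced by substituents)
  + Br → Br:1
Element totals:
  C: 6
  H: 5
  Br: 1
Molecular formula: C6H5Br.
Molar mass = 157.010 g/mol.
Mass from C: 6 × 12.011 = 72.066 g/mol.
%C = 72.066 / 157.010 × 100 = 45.90%.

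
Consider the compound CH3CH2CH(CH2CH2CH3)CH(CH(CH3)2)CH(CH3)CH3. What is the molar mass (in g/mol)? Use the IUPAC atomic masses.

Atom tally by fragment:
  CH3 → C:1 H:3
  CH2 → C:1 H:2
  CH(CH2CH2CH3) → C:4 H:8
  CH(CH(CH3)2) → C:4 H:8
  CH(CH3) → C:2 H:4
  CH3 → C:1 H:3
Element totals:
  C: 13
  H: 28
Molecular formula: C13H28.
  M = 13(12.011) + 28(1.008)
    = 156.143 + 28.224 = 184.367

184.37 g/mol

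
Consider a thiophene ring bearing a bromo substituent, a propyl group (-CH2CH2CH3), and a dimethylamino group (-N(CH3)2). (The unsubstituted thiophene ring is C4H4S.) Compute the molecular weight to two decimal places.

248.18 g/mol

Atom tally by fragment:
  thiophene ring core → C:4 H:4 S:1
  (− 3 ring H displaced by substituents)
  + Br → Br:1
  + CH2CH2CH3 → C:3 H:7
  + N(CH3)2 → N:1 C:2 H:6
Element totals:
  C: 9
  H: 14
  Br: 1
  N: 1
  S: 1
Molecular formula: C9H14BrNS.
  M = 9(12.011) + 14(1.008) + 79.904 + 14.007 + 32.06
    = 108.099 + 14.112 + 79.904 + 14.007 + 32.060 = 248.182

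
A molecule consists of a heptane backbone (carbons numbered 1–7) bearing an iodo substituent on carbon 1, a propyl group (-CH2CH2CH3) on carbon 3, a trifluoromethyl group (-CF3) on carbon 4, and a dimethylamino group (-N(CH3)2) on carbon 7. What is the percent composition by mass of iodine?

33.46%

Atom tally by fragment:
  ICH2 → C:1 H:2 I:1
  CH2 → C:1 H:2
  CH(CH2CH2CH3) → C:4 H:8
  CH(CF3) → C:2 H:1 F:3
  CH2 → C:1 H:2
  CH2 → C:1 H:2
  CH2N(CH3)2 → C:3 H:8 N:1
Element totals:
  C: 13
  H: 25
  F: 3
  I: 1
  N: 1
Molecular formula: C13H25F3IN.
Molar mass = 379.248 g/mol.
Mass from I: 1 × 126.904 = 126.904 g/mol.
%I = 126.904 / 379.248 × 100 = 33.46%.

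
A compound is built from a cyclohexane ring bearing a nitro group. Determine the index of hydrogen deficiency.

Atom tally by fragment:
  cyclohexane ring core → C:6 H:12
  (− 1 ring H displaced by substituents)
  + NO2 → N:1 O:2
Element totals:
  C: 6
  H: 11
  N: 1
  O: 2
Molecular formula: C6H11NO2.
DoU = (2C + 2 + N − H − X) / 2 = (2·6 + 2 + 1 − 11 − 0) / 2 = 2.

2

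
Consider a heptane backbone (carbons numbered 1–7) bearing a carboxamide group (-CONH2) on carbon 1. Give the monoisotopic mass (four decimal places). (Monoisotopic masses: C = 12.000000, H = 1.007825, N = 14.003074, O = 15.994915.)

Atom tally by fragment:
  H2NOCCH2 → C:2 H:4 O:1 N:1
  CH2 → C:1 H:2
  CH2 → C:1 H:2
  CH2 → C:1 H:2
  CH2 → C:1 H:2
  CH2 → C:1 H:2
  CH3 → C:1 H:3
Element totals:
  C: 8
  H: 17
  N: 1
  O: 1
Molecular formula: C8H17NO.
  M = 8(12.0) + 17(1.007825) + 14.003074 + 15.994915
    = 96.000000 + 17.133025 + 14.003074 + 15.994915 = 143.131014

143.1310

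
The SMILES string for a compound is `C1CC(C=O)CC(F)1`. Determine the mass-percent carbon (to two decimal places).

Atom tally by fragment:
  cyclopentane ring core → C:5 H:10
  (− 2 ring H displaced by substituents)
  + CHO → C:1 H:1 O:1
  + F → F:1
Element totals:
  C: 6
  H: 9
  F: 1
  O: 1
Molecular formula: C6H9FO.
Molar mass = 116.135 g/mol.
Mass from C: 6 × 12.011 = 72.066 g/mol.
%C = 72.066 / 116.135 × 100 = 62.05%.

62.05%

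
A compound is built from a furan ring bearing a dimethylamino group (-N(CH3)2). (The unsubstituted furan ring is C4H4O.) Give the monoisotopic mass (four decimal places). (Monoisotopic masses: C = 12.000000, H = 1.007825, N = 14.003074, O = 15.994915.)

Atom tally by fragment:
  furan ring core → C:4 H:4 O:1
  (− 1 ring H displaced by substituents)
  + N(CH3)2 → N:1 C:2 H:6
Element totals:
  C: 6
  H: 9
  N: 1
  O: 1
Molecular formula: C6H9NO.
  M = 6(12.0) + 9(1.007825) + 14.003074 + 15.994915
    = 72.000000 + 9.070425 + 14.003074 + 15.994915 = 111.068414

111.0684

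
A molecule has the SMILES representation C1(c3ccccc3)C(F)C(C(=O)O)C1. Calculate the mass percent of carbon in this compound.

Atom tally by fragment:
  cyclobutane ring core → C:4 H:8
  (− 3 ring H displaced by substituents)
  + C6H5 → C:6 H:5
  + F → F:1
  + COOH → C:1 H:1 O:2
Element totals:
  C: 11
  H: 11
  F: 1
  O: 2
Molecular formula: C11H11FO2.
Molar mass = 194.205 g/mol.
Mass from C: 11 × 12.011 = 132.121 g/mol.
%C = 132.121 / 194.205 × 100 = 68.03%.

68.03%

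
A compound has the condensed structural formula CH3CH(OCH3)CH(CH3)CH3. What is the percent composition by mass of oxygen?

15.66%

Element totals:
  C: 6
  H: 14
  O: 1
Molecular formula: C6H14O.
Molar mass = 102.177 g/mol.
Mass from O: 1 × 15.999 = 15.999 g/mol.
%O = 15.999 / 102.177 × 100 = 15.66%.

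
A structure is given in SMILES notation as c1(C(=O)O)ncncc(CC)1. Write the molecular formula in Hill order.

Atom tally by fragment:
  pyrimidine ring core → C:4 H:4 N:2
  (− 2 ring H displaced by substituents)
  + COOH → C:1 H:1 O:2
  + C2H5 → C:2 H:5
Element totals:
  C: 7
  H: 8
  N: 2
  O: 2

C7H8N2O2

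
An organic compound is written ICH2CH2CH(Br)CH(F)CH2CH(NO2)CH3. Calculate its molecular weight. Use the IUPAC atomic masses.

367.98 g/mol

Element totals:
  C: 7
  H: 12
  Br: 1
  F: 1
  I: 1
  N: 1
  O: 2
Molecular formula: C7H12BrFINO2.
  M = 7(12.011) + 12(1.008) + 79.904 + 18.998 + 126.904 + 14.007 + 2(15.999)
    = 84.077 + 12.096 + 79.904 + 18.998 + 126.904 + 14.007 + 31.998 = 367.984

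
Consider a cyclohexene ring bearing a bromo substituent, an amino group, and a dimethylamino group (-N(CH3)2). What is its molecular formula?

Atom tally by fragment:
  cyclohexene ring core → C:6 H:10
  (− 3 ring H displaced by substituents)
  + Br → Br:1
  + NH2 → N:1 H:2
  + N(CH3)2 → N:1 C:2 H:6
Element totals:
  C: 8
  H: 15
  Br: 1
  N: 2

C8H15BrN2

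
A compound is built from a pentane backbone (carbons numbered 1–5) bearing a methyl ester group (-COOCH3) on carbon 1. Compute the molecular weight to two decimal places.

Atom tally by fragment:
  CH3OOCCH2 → C:3 H:5 O:2
  CH2 → C:1 H:2
  CH2 → C:1 H:2
  CH2 → C:1 H:2
  CH3 → C:1 H:3
Element totals:
  C: 7
  H: 14
  O: 2
Molecular formula: C7H14O2.
  M = 7(12.011) + 14(1.008) + 2(15.999)
    = 84.077 + 14.112 + 31.998 = 130.187

130.19 g/mol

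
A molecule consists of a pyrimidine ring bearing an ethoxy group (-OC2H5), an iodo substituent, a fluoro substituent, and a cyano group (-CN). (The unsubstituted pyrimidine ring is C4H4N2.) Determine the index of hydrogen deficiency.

Atom tally by fragment:
  pyrimidine ring core → C:4 H:4 N:2
  (− 4 ring H displaced by substituents)
  + OC2H5 → C:2 H:5 O:1
  + I → I:1
  + F → F:1
  + CN → C:1 N:1
Element totals:
  C: 7
  H: 5
  F: 1
  I: 1
  N: 3
  O: 1
Molecular formula: C7H5FIN3O.
DoU = (2C + 2 + N − H − X) / 2 = (2·7 + 2 + 3 − 5 − 2) / 2 = 6.

6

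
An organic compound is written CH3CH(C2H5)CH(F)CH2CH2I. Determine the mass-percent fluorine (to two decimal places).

7.78%

Atom tally by fragment:
  CH3 → C:1 H:3
  CH(C2H5) → C:3 H:6
  CH(F) → C:1 H:1 F:1
  CH2 → C:1 H:2
  CH2I → C:1 H:2 I:1
Element totals:
  C: 7
  H: 14
  F: 1
  I: 1
Molecular formula: C7H14FI.
Molar mass = 244.091 g/mol.
Mass from F: 1 × 18.998 = 18.998 g/mol.
%F = 18.998 / 244.091 × 100 = 7.78%.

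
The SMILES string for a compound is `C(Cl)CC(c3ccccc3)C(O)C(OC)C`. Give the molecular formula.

Atom tally by fragment:
  ClCH2 → C:1 H:2 Cl:1
  CH2 → C:1 H:2
  CH(C6H5) → C:7 H:6
  CH(OH) → C:1 H:2 O:1
  CH(OCH3) → C:2 H:4 O:1
  CH3 → C:1 H:3
Element totals:
  C: 13
  H: 19
  Cl: 1
  O: 2

C13H19ClO2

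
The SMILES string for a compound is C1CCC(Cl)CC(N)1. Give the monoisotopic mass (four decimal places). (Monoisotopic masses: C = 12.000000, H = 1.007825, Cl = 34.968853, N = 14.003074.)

Atom tally by fragment:
  cyclohexane ring core → C:6 H:12
  (− 2 ring H displaced by substituents)
  + Cl → Cl:1
  + NH2 → N:1 H:2
Element totals:
  C: 6
  H: 12
  Cl: 1
  N: 1
Molecular formula: C6H12ClN.
  M = 6(12.0) + 12(1.007825) + 34.968853 + 14.003074
    = 72.000000 + 12.093900 + 34.968853 + 14.003074 = 133.065827

133.0658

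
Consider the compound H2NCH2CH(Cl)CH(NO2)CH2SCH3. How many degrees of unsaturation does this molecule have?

1

Element totals:
  C: 5
  H: 11
  Cl: 1
  N: 2
  O: 2
  S: 1
Molecular formula: C5H11ClN2O2S.
DoU = (2C + 2 + N − H − X) / 2 = (2·5 + 2 + 2 − 11 − 1) / 2 = 1.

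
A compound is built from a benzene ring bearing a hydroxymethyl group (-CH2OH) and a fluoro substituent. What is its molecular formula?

Atom tally by fragment:
  benzene ring core → C:6 H:6
  (− 2 ring H displaced by substituents)
  + CH2OH → C:1 H:3 O:1
  + F → F:1
Element totals:
  C: 7
  H: 7
  F: 1
  O: 1

C7H7FO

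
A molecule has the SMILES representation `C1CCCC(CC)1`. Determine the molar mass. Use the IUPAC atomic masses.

98.19 g/mol

Atom tally by fragment:
  cyclopentane ring core → C:5 H:10
  (− 1 ring H displaced by substituents)
  + C2H5 → C:2 H:5
Element totals:
  C: 7
  H: 14
Molecular formula: C7H14.
  M = 7(12.011) + 14(1.008)
    = 84.077 + 14.112 = 98.189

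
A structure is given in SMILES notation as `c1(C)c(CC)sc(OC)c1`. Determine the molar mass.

156.24 g/mol

Atom tally by fragment:
  thiophene ring core → C:4 H:4 S:1
  (− 3 ring H displaced by substituents)
  + CH3 → C:1 H:3
  + C2H5 → C:2 H:5
  + OCH3 → C:1 H:3 O:1
Element totals:
  C: 8
  H: 12
  O: 1
  S: 1
Molecular formula: C8H12OS.
  M = 8(12.011) + 12(1.008) + 15.999 + 32.06
    = 96.088 + 12.096 + 15.999 + 32.060 = 156.243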